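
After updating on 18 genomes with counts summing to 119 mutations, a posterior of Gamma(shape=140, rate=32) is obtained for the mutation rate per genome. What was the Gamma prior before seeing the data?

Gamma(shape=21, rate=14)

A Gamma(α, β) prior (rate parametrization) on a Poisson rate with n observations summing to S gives posterior Gamma(α+S, β+n).
So α = 140 − 119 = 21 and β = 32 − 18 = 14.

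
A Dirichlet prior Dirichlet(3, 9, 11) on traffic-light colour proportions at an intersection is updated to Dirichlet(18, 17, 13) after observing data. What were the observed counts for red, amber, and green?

counts (15, 8, 2)

For a Dirichlet(α) prior with multinomial counts c, the posterior is Dirichlet(α + c) componentwise.
Counts are posterior − prior componentwise: 18−3=15, 17−9=8, 13−11=2.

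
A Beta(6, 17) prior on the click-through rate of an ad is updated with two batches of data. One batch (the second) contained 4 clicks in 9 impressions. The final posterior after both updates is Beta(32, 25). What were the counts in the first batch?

22 clicks and 3 non-clicks

Sequential conjugate updates are equivalent to a single update on the pooled data, so total successes = posterior α − prior α and total failures = posterior β − prior β.
Total across both batches: 32−6=26 clicks, 25−17=8 non-clicks.
Subtract the second batch: 26−4=22 clicks and 8−5=3 non-clicks.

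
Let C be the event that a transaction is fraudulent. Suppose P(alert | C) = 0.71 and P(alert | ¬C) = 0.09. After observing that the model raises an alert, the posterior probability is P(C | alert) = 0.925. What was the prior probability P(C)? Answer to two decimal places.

P(C) = 0.61

Bayes' rule in odds form gives O(C|E) = O(C)·[P(E|C)/P(E|¬C)], hence O(C) = O(C|E)/LR.
Posterior odds = 0.925/(1−0.925) = 12.3333. LR = 0.71/0.09 = 7.8889.
Prior odds = 12.3333/7.8889 = 1.5634, so P(C) = 1.5634/(1+1.5634) ≈ 0.61.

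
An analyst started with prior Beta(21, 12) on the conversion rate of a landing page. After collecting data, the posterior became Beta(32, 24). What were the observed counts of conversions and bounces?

Under Beta–binomial conjugacy the posterior parameters are (a+s, b+f).
So s = 32 − 21 = 11 and f = 24 − 12 = 12.

11 conversions and 12 bounces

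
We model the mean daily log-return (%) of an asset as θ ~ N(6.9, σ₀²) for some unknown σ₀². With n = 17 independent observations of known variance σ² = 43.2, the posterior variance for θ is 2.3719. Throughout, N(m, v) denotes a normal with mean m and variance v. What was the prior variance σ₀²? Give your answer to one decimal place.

σ₀² = 35.6

For the Normal–Normal model with known σ², precisions add: τ_n = τ₀ + n/σ².
So 1/σ₀² = 1/2.3719 − 17/43.2 = 0.421603 − 0.393519 = 0.028084.
Hence σ₀² = 1/0.028084 ≈ 35.6.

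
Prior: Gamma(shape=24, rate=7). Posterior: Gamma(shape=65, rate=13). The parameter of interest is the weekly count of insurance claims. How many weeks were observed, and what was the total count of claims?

n = 6 weeks with total 41 claims

Gamma–Poisson conjugacy: posterior shape = α + Σxᵢ, posterior rate = β + n.
Matching: Σxᵢ = 65 − 24 = 41 and n = 13 − 7 = 6.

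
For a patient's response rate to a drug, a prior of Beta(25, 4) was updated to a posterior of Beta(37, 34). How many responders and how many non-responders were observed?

12 responders and 30 non-responders

Beta is conjugate to the binomial likelihood: posterior = Beta(a+s, b+f).
So s = 37 − 25 = 12 and f = 34 − 4 = 30.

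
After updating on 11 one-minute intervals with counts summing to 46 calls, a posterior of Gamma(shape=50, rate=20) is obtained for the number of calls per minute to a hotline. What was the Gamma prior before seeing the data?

Gamma(shape=4, rate=9)

A Gamma(α, β) prior (rate parametrization) on a Poisson rate with n observations summing to S gives posterior Gamma(α+S, β+n).
So α = 50 − 46 = 4 and β = 20 − 11 = 9.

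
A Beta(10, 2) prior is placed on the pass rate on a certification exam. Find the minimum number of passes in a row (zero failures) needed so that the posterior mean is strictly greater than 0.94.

k = 22

After k passes and 0 failures the posterior is Beta(10+k, 2), with mean (10+k)/(10+2+k).
Set (10+k)/(12+k) > 0.94 and solve: k > (0.94·12 − 10)/(1 − 0.94) = 21.333.
The smallest integer exceeding 21.333 is 22, and checking k=22: (32)/(34) = 0.9412 > 0.94.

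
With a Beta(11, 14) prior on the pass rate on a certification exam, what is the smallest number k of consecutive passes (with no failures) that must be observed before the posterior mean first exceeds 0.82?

After k passes and 0 failures the posterior is Beta(11+k, 14), with mean (11+k)/(11+14+k).
Set (11+k)/(25+k) > 0.82 and solve: k > (0.82·25 − 11)/(1 − 0.82) = 52.778.
The smallest integer exceeding 52.778 is 53.

k = 53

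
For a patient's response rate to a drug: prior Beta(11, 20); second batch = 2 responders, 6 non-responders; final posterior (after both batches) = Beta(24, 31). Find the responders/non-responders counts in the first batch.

Because Beta–binomial updating is additive in the counts, the combined data contributed (α_post−α_prior, β_post−β_prior) successes and failures.
Total across both batches: 24−11=13 responders, 31−20=11 non-responders.
Subtract the second batch: 13−2=11 responders and 11−6=5 non-responders.

11 responders and 5 non-responders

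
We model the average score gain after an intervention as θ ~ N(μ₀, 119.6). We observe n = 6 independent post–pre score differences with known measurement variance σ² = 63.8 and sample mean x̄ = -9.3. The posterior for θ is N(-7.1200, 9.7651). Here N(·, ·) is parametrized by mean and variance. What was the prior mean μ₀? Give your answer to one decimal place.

μ₀ = 17.4

The posterior mean is a precision-weighted average: μ_n = (τ₀μ₀ + τ_data·x̄)/(τ₀+τ_data), with τ₀=1/σ₀² and τ_data=n/σ².
Here τ₀ = 1/119.6 = 0.008361 and τ_data = 6/63.8 = 0.094044, so τ_n = 0.102405.
Rearranging for μ₀: μ₀ = (μ_n·τ_n − τ_data·x̄)/τ₀ = (-7.1200·0.102405 − 0.094044·-9.3) / 0.008361 = 0.145486/0.008361 ≈ 17.4.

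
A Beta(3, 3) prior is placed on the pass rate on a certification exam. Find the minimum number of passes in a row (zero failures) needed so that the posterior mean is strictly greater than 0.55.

After k passes and 0 failures the posterior is Beta(3+k, 3), with mean (3+k)/(3+3+k).
Set (3+k)/(6+k) > 0.55 and solve: k > (0.55·6 − 3)/(1 − 0.55) = 0.667.
The smallest integer exceeding 0.667 is 1.

k = 1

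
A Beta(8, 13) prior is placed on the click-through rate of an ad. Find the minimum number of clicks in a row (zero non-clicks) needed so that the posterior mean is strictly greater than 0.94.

After k clicks and 0 non-clicks the posterior is Beta(8+k, 13), with mean (8+k)/(8+13+k).
Set (8+k)/(21+k) > 0.94 and solve: k > (0.94·21 − 8)/(1 − 0.94) = 195.667.
The smallest integer exceeding 195.667 is 196, and checking k=196: (204)/(217) = 0.9401 > 0.94.

k = 196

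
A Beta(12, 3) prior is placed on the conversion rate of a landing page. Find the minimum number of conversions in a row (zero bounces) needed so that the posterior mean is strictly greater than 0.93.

k = 28

After k conversions and 0 bounces the posterior is Beta(12+k, 3), with mean (12+k)/(12+3+k).
Set (12+k)/(15+k) > 0.93 and solve: k > (0.93·15 − 12)/(1 − 0.93) = 27.857.
The smallest integer exceeding 27.857 is 28.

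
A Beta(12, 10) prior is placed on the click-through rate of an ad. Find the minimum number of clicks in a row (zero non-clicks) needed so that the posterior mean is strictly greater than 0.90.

After k clicks and 0 non-clicks the posterior is Beta(12+k, 10), with mean (12+k)/(12+10+k).
Set (12+k)/(22+k) > 0.90 and solve: k > (0.90·22 − 12)/(1 − 0.90) = 78.000.
The smallest integer exceeding 78.000 is 79, and checking k=79: (91)/(101) = 0.9010 > 0.90.

k = 79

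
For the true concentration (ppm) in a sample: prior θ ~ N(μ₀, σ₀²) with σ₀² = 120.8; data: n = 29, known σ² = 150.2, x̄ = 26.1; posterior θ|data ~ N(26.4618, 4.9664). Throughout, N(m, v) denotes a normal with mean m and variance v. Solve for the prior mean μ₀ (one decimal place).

μ₀ = 34.9

With known observation variance, the Normal–Normal posterior has precision τ_n = τ₀ + n/σ² and mean μ_n = (τ₀μ₀ + (n/σ²)x̄)/τ_n.
Here τ₀ = 1/120.8 = 0.008278 and τ_data = 29/150.2 = 0.193076, so τ_n = 0.201354.
Rearranging for μ₀: μ₀ = (μ_n·τ_n − τ_data·x̄)/τ₀ = (26.4618·0.201354 − 0.193076·26.1) / 0.008278 = 0.288906/0.008278 ≈ 34.9.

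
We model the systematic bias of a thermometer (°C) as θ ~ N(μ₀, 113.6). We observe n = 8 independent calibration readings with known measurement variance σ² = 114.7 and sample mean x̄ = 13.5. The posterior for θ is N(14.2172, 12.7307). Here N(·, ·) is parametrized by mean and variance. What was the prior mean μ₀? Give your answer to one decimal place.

With known observation variance, the Normal–Normal posterior has precision τ_n = τ₀ + n/σ² and mean μ_n = (τ₀μ₀ + (n/σ²)x̄)/τ_n.
Here τ₀ = 1/113.6 = 0.008803 and τ_data = 8/114.7 = 0.069747, so τ_n = 0.078550.
Rearranging for μ₀: μ₀ = (μ_n·τ_n − τ_data·x̄)/τ₀ = (14.2172·0.078550 − 0.069747·13.5) / 0.008803 = 0.175177/0.008803 ≈ 19.9.

μ₀ = 19.9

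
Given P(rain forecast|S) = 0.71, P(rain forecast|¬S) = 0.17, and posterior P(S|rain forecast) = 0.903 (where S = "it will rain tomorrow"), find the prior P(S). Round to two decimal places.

In odds form, posterior odds = prior odds × likelihood ratio, so prior odds = posterior odds ÷ LR.
Posterior odds = 0.903/(1−0.903) = 9.3093. LR = 0.71/0.17 = 4.1765.
Prior odds = 9.3093/4.1765 = 2.2290, so P(S) = 2.2290/(1+2.2290) ≈ 0.69.

P(S) = 0.69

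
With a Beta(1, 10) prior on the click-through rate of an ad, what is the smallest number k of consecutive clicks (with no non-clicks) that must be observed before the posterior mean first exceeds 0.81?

After k clicks and 0 non-clicks the posterior is Beta(1+k, 10), with mean (1+k)/(1+10+k).
Set (1+k)/(11+k) > 0.81 and solve: k > (0.81·11 − 1)/(1 − 0.81) = 41.632.
The smallest integer exceeding 41.632 is 42, and checking k=42: (43)/(53) = 0.8113 > 0.81.

k = 42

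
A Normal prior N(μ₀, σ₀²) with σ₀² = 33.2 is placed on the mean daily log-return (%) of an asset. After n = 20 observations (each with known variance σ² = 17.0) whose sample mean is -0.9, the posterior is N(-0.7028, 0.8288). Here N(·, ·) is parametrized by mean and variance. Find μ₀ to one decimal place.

The posterior mean is a precision-weighted average: μ_n = (τ₀μ₀ + τ_data·x̄)/(τ₀+τ_data), with τ₀=1/σ₀² and τ_data=n/σ².
Here τ₀ = 1/33.2 = 0.030120 and τ_data = 20/17.0 = 1.176471, so τ_n = 1.206591.
Rearranging for μ₀: μ₀ = (μ_n·τ_n − τ_data·x̄)/τ₀ = (-0.7028·1.206591 − 1.176471·-0.9) / 0.030120 = 0.210832/0.030120 ≈ 7.0.

μ₀ = 7.0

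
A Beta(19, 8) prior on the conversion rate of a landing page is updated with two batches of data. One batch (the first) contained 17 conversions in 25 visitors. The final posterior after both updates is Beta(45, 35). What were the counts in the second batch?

9 conversions and 19 bounces

Because Beta–binomial updating is additive in the counts, the combined data contributed (α_post−α_prior, β_post−β_prior) successes and failures.
Total across both batches: 45−19=26 conversions, 35−8=27 bounces.
Subtract the first batch: 26−17=9 conversions and 27−8=19 bounces.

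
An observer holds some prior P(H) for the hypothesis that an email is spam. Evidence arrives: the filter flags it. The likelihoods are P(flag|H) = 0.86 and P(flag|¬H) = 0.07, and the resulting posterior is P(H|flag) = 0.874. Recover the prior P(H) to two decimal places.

Bayes' rule in odds form gives O(H|E) = O(H)·[P(E|H)/P(E|¬H)], hence O(H) = O(H|E)/LR.
Posterior odds = 0.874/(1−0.874) = 6.9365. LR = 0.86/0.07 = 12.2857.
Prior odds = 6.9365/12.2857 = 0.5646, so P(H) = 0.5646/(1+0.5646) ≈ 0.36.

P(H) = 0.36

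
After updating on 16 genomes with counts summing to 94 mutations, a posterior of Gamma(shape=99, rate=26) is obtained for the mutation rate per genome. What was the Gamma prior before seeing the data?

A Gamma(α, β) prior (rate parametrization) on a Poisson rate with n observations summing to S gives posterior Gamma(α+S, β+n).
So α = 99 − 94 = 5 and β = 26 − 16 = 10.

Gamma(shape=5, rate=10)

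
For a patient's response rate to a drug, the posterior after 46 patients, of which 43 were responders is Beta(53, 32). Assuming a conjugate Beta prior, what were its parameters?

Beta(10, 29)

Under Beta–binomial conjugacy the posterior parameters are (α+s, β+f).
Subtract the data counts: 53−43=10, 32−3=29.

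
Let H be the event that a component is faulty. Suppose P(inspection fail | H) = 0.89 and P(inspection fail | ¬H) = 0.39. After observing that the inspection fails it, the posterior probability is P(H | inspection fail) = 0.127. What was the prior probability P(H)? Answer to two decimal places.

P(H) = 0.06

In odds form, posterior odds = prior odds × likelihood ratio, so prior odds = posterior odds ÷ LR.
Posterior odds = 0.127/(1−0.127) = 0.1455. LR = 0.89/0.39 = 2.2821.
Prior odds = 0.1455/2.2821 = 0.0638, so P(H) = 0.0638/(1+0.0638) ≈ 0.06.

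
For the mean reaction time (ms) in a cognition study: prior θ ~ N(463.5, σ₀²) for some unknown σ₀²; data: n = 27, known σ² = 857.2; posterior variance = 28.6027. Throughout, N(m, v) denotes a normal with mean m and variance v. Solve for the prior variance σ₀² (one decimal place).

Posterior precision equals prior precision plus data precision: 1/σ_n² = 1/σ₀² + n/σ².
So 1/σ₀² = 1/28.6027 − 27/857.2 = 0.034962 − 0.031498 = 0.003464.
Hence σ₀² = 1/0.003464 ≈ 288.7.

σ₀² = 288.7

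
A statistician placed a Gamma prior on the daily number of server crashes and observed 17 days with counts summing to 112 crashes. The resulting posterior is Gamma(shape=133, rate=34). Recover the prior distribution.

A Gamma(α, β) prior (rate parametrization) on a Poisson rate with n observations summing to S gives posterior Gamma(α+S, β+n).
So α = 133 − 112 = 21 and β = 34 − 17 = 17.

Gamma(shape=21, rate=17)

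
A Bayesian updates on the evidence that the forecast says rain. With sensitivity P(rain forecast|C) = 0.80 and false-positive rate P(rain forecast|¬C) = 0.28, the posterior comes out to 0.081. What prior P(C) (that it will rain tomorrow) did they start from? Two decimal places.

In odds form, posterior odds = prior odds × likelihood ratio, so prior odds = posterior odds ÷ LR.
Posterior odds = 0.081/(1−0.081) = 0.0881. LR = 0.80/0.28 = 2.8571.
Prior odds = 0.0881/2.8571 = 0.0308, so P(C) = 0.0308/(1+0.0308) ≈ 0.03.

P(C) = 0.03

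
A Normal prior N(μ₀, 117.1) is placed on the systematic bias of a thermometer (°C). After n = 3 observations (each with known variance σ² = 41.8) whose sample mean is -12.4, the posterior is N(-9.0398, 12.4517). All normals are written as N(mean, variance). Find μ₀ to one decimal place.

μ₀ = 19.2

With known observation variance, the Normal–Normal posterior has precision τ_n = τ₀ + n/σ² and mean μ_n = (τ₀μ₀ + (n/σ²)x̄)/τ_n.
Here τ₀ = 1/117.1 = 0.008540 and τ_data = 3/41.8 = 0.071770, so τ_n = 0.080310.
Rearranging for μ₀: μ₀ = (μ_n·τ_n − τ_data·x̄)/τ₀ = (-9.0398·0.080310 − 0.071770·-12.4) / 0.008540 = 0.163962/0.008540 ≈ 19.2.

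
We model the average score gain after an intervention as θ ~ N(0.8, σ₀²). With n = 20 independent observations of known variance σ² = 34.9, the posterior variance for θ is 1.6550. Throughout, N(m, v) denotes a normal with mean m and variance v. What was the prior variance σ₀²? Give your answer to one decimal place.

σ₀² = 32.1

Posterior precision equals prior precision plus data precision: 1/σ_n² = 1/σ₀² + n/σ².
So 1/σ₀² = 1/1.6550 − 20/34.9 = 0.604230 − 0.573066 = 0.031164.
Hence σ₀² = 1/0.031164 ≈ 32.1.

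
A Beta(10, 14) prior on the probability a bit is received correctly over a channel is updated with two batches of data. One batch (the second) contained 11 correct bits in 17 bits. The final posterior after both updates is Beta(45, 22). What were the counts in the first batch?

Sequential conjugate updates are equivalent to a single update on the pooled data, so total successes = posterior α − prior α and total failures = posterior β − prior β.
Total across both batches: 45−10=35 correct bits, 22−14=8 errors.
Subtract the second batch: 35−11=24 correct bits and 8−6=2 errors.

24 correct bits and 2 errors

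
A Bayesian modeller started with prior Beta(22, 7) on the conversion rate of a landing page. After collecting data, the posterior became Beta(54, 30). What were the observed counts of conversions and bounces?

Under Beta–binomial conjugacy the posterior parameters are (a+s, b+f).
Match parameters: s=54−22=32, f=30−7=23.

32 conversions and 23 bounces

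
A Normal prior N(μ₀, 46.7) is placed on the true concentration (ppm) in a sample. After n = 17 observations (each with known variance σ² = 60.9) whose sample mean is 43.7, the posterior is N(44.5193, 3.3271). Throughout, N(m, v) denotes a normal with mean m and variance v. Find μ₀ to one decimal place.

μ₀ = 55.2

With known observation variance, the Normal–Normal posterior has precision τ_n = τ₀ + n/σ² and mean μ_n = (τ₀μ₀ + (n/σ²)x̄)/τ_n.
Here τ₀ = 1/46.7 = 0.021413 and τ_data = 17/60.9 = 0.279146, so τ_n = 0.300559.
Rearranging for μ₀: μ₀ = (μ_n·τ_n − τ_data·x̄)/τ₀ = (44.5193·0.300559 − 0.279146·43.7) / 0.021413 = 1.181996/0.021413 ≈ 55.2.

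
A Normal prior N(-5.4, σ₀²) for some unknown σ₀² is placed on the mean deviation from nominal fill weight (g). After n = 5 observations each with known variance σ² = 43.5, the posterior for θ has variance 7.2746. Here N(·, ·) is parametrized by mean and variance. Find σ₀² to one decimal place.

σ₀² = 44.4

Posterior precision equals prior precision plus data precision: 1/σ_n² = 1/σ₀² + n/σ².
So 1/σ₀² = 1/7.2746 − 5/43.5 = 0.137465 − 0.114943 = 0.022522.
Hence σ₀² = 1/0.022522 ≈ 44.4.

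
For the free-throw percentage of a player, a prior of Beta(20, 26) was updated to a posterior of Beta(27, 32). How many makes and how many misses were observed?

Beta is conjugate to the binomial likelihood: posterior = Beta(a+s, b+f).
Match parameters: s=27−20=7, f=32−26=6.

7 makes and 6 misses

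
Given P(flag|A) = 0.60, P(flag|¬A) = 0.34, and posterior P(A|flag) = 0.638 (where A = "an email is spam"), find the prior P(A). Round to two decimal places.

P(A) = 0.50

In odds form, posterior odds = prior odds × likelihood ratio, so prior odds = posterior odds ÷ LR.
Posterior odds = 0.638/(1−0.638) = 1.7624. LR = 0.60/0.34 = 1.7647.
Prior odds = 1.7624/1.7647 = 0.9987, so P(A) = 0.9987/(1+0.9987) ≈ 0.50.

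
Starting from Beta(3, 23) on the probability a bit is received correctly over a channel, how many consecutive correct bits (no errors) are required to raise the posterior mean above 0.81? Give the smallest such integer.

k = 96

After k correct bits and 0 errors the posterior is Beta(3+k, 23), with mean (3+k)/(3+23+k).
Set (3+k)/(26+k) > 0.81 and solve: k > (0.81·26 − 3)/(1 − 0.81) = 95.053.
The smallest integer exceeding 95.053 is 96, and checking k=96: (99)/(122) = 0.8115 > 0.81.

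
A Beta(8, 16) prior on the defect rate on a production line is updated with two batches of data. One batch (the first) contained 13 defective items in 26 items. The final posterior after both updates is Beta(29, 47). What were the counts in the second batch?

8 defective items and 18 good items

Because Beta–binomial updating is additive in the counts, the combined data contributed (α_post−α_prior, β_post−β_prior) successes and failures.
Total across both batches: 29−8=21 defective items, 47−16=31 good items.
Subtract the first batch: 21−13=8 defective items and 31−13=18 good items.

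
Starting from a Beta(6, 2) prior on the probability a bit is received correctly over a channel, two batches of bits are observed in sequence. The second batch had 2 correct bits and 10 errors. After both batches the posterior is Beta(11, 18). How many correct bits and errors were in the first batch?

Because Beta–binomial updating is additive in the counts, the combined data contributed (α_post−α_prior, β_post−β_prior) successes and failures.
Total across both batches: 11−6=5 correct bits, 18−2=16 errors.
Subtract the second batch: 5−2=3 correct bits and 16−10=6 errors.

3 correct bits and 6 errors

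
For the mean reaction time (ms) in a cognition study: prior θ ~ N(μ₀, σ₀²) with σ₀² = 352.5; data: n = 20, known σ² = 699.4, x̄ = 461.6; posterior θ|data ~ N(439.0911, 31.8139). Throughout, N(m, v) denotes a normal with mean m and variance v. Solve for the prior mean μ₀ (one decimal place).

μ₀ = 212.2

With known observation variance, the Normal–Normal posterior has precision τ_n = τ₀ + n/σ² and mean μ_n = (τ₀μ₀ + (n/σ²)x̄)/τ_n.
Here τ₀ = 1/352.5 = 0.002837 and τ_data = 20/699.4 = 0.028596, so τ_n = 0.031433.
Rearranging for μ₀: μ₀ = (μ_n·τ_n − τ_data·x̄)/τ₀ = (439.0911·0.031433 − 0.028596·461.6) / 0.002837 = 0.602037/0.002837 ≈ 212.2.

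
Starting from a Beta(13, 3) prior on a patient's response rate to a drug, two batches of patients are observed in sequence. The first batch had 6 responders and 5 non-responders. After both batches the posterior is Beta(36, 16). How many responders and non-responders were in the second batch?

Because Beta–binomial updating is additive in the counts, the combined data contributed (α_post−α_prior, β_post−β_prior) successes and failures.
Total across both batches: 36−13=23 responders, 16−3=13 non-responders.
Subtract the first batch: 23−6=17 responders and 13−5=8 non-responders.

17 responders and 8 non-responders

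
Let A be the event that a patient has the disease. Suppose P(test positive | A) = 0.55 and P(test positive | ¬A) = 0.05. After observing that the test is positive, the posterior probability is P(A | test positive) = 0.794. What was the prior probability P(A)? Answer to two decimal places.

In odds form, posterior odds = prior odds × likelihood ratio, so prior odds = posterior odds ÷ LR.
Posterior odds = 0.794/(1−0.794) = 3.8544. LR = 0.55/0.05 = 11.0000.
Prior odds = 3.8544/11.0000 = 0.3504, so P(A) = 0.3504/(1+0.3504) ≈ 0.26.

P(A) = 0.26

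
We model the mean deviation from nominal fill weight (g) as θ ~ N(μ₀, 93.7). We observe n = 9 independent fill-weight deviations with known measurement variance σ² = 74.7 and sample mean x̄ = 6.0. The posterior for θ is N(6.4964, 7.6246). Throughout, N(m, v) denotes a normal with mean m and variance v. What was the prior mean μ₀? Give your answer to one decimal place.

The posterior mean is a precision-weighted average: μ_n = (τ₀μ₀ + τ_data·x̄)/(τ₀+τ_data), with τ₀=1/σ₀² and τ_data=n/σ².
Here τ₀ = 1/93.7 = 0.010672 and τ_data = 9/74.7 = 0.120482, so τ_n = 0.131154.
Rearranging for μ₀: μ₀ = (μ_n·τ_n − τ_data·x̄)/τ₀ = (6.4964·0.131154 − 0.120482·6.0) / 0.010672 = 0.129137/0.010672 ≈ 12.1.

μ₀ = 12.1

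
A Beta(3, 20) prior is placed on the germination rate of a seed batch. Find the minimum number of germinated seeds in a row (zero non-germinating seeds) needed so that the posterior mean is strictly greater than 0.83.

After k germinated seeds and 0 non-germinating seeds the posterior is Beta(3+k, 20), with mean (3+k)/(3+20+k).
Set (3+k)/(23+k) > 0.83 and solve: k > (0.83·23 − 3)/(1 − 0.83) = 94.647.
The smallest integer exceeding 94.647 is 95, and checking k=95: (98)/(118) = 0.8305 > 0.83.

k = 95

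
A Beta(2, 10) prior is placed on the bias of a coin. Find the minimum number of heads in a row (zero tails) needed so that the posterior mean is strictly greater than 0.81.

After k heads and 0 tails the posterior is Beta(2+k, 10), with mean (2+k)/(2+10+k).
Set (2+k)/(12+k) > 0.81 and solve: k > (0.81·12 − 2)/(1 − 0.81) = 40.632.
The smallest integer exceeding 40.632 is 41.

k = 41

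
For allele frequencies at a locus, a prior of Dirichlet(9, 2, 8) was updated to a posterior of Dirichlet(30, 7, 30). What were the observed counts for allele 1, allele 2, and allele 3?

counts (21, 5, 22)

For a Dirichlet(α) prior with multinomial counts c, the posterior is Dirichlet(α + c) componentwise.
Counts are posterior − prior componentwise: 30−9=21, 7−2=5, 30−8=22.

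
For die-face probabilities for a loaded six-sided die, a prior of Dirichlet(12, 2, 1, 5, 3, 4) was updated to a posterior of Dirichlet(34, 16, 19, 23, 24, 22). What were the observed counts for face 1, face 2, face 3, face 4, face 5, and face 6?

For a Dirichlet(α) prior with multinomial counts c, the posterior is Dirichlet(α + c) componentwise.
Counts are posterior − prior componentwise: 34−12=22, 16−2=14, 19−1=18, 23−5=18, 24−3=21, 22−4=18.

counts (22, 14, 18, 18, 21, 18)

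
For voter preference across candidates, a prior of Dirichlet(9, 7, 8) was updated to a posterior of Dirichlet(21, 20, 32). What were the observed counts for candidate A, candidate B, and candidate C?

For a Dirichlet(α) prior with multinomial counts c, the posterior is Dirichlet(α + c) componentwise.
Counts are posterior − prior componentwise: 21−9=12, 20−7=13, 32−8=24.

counts (12, 13, 24)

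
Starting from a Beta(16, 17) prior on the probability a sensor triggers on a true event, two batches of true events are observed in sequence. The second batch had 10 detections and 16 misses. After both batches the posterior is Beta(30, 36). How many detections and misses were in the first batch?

Sequential conjugate updates are equivalent to a single update on the pooled data, so total successes = posterior α − prior α and total failures = posterior β − prior β.
Total across both batches: 30−16=14 detections, 36−17=19 misses.
Subtract the second batch: 14−10=4 detections and 19−16=3 misses.

4 detections and 3 misses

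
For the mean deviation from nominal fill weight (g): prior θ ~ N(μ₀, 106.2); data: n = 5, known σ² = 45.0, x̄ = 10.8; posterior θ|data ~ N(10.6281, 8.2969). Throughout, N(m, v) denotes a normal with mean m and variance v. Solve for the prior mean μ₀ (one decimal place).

μ₀ = 8.6

The posterior mean is a precision-weighted average: μ_n = (τ₀μ₀ + τ_data·x̄)/(τ₀+τ_data), with τ₀=1/σ₀² and τ_data=n/σ².
Here τ₀ = 1/106.2 = 0.009416 and τ_data = 5/45.0 = 0.111111, so τ_n = 0.120527.
Rearranging for μ₀: μ₀ = (μ_n·τ_n − τ_data·x̄)/τ₀ = (10.6281·0.120527 − 0.111111·10.8) / 0.009416 = 0.080974/0.009416 ≈ 8.6.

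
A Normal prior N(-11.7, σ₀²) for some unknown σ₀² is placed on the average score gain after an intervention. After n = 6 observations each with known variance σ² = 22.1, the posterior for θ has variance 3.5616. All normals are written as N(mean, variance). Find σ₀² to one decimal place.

For the Normal–Normal model with known σ², precisions add: τ_n = τ₀ + n/σ².
So 1/σ₀² = 1/3.5616 − 6/22.1 = 0.280773 − 0.271493 = 0.009280.
Hence σ₀² = 1/0.009280 ≈ 107.8.

σ₀² = 107.8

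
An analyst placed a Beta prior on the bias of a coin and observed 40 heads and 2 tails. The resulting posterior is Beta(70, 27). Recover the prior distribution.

Beta(30, 25)

A Beta(α, β) prior with s successes and f failures in binomial data gives a Beta(α+s, β+f) posterior.
Subtract the data counts: 70−40=30, 27−2=25.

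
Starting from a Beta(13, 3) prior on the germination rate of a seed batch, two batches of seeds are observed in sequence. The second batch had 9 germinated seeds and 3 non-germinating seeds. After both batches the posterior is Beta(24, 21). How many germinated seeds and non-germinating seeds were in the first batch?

Because Beta–binomial updating is additive in the counts, the combined data contributed (α_post−α_prior, β_post−β_prior) successes and failures.
Total across both batches: 24−13=11 germinated seeds, 21−3=18 non-germinating seeds.
Subtract the second batch: 11−9=2 germinated seeds and 18−3=15 non-germinating seeds.

2 germinated seeds and 15 non-germinating seeds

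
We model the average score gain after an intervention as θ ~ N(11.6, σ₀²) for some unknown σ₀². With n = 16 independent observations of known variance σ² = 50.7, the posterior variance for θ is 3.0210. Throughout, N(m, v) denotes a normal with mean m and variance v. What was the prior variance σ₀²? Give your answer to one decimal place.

For the Normal–Normal model with known σ², precisions add: τ_n = τ₀ + n/σ².
So 1/σ₀² = 1/3.0210 − 16/50.7 = 0.331016 − 0.315582 = 0.015434.
Hence σ₀² = 1/0.015434 ≈ 64.8.

σ₀² = 64.8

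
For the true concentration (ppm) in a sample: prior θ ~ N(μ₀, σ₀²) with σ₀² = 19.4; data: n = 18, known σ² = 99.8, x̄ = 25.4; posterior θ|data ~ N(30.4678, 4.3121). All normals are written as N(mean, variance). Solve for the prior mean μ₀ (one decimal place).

The posterior mean is a precision-weighted average: μ_n = (τ₀μ₀ + τ_data·x̄)/(τ₀+τ_data), with τ₀=1/σ₀² and τ_data=n/σ².
Here τ₀ = 1/19.4 = 0.051546 and τ_data = 18/99.8 = 0.180361, so τ_n = 0.231907.
Rearranging for μ₀: μ₀ = (μ_n·τ_n − τ_data·x̄)/τ₀ = (30.4678·0.231907 − 0.180361·25.4) / 0.051546 = 2.484527/0.051546 ≈ 48.2.

μ₀ = 48.2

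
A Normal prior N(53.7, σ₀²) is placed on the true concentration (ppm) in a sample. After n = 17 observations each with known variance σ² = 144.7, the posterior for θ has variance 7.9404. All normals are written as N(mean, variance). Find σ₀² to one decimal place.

σ₀² = 118.3

Posterior precision equals prior precision plus data precision: 1/σ_n² = 1/σ₀² + n/σ².
So 1/σ₀² = 1/7.9404 − 17/144.7 = 0.125938 − 0.117484 = 0.008454.
Hence σ₀² = 1/0.008454 ≈ 118.3.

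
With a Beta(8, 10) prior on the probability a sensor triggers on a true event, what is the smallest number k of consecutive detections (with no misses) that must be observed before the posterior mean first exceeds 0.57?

k = 6

After k detections and 0 misses the posterior is Beta(8+k, 10), with mean (8+k)/(8+10+k).
Set (8+k)/(18+k) > 0.57 and solve: k > (0.57·18 − 8)/(1 − 0.57) = 5.256.
The smallest integer exceeding 5.256 is 6.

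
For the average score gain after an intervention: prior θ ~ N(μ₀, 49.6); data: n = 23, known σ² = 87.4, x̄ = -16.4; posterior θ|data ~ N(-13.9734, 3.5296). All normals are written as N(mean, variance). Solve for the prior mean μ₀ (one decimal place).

μ₀ = 17.7

The posterior mean is a precision-weighted average: μ_n = (τ₀μ₀ + τ_data·x̄)/(τ₀+τ_data), with τ₀=1/σ₀² and τ_data=n/σ².
Here τ₀ = 1/49.6 = 0.020161 and τ_data = 23/87.4 = 0.263158, so τ_n = 0.283319.
Rearranging for μ₀: μ₀ = (μ_n·τ_n − τ_data·x̄)/τ₀ = (-13.9734·0.283319 − 0.263158·-16.4) / 0.020161 = 0.356861/0.020161 ≈ 17.7.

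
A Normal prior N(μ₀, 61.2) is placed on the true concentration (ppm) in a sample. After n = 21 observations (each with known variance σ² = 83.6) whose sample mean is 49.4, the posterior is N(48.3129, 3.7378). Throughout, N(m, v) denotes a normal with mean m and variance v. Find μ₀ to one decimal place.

The posterior mean is a precision-weighted average: μ_n = (τ₀μ₀ + τ_data·x̄)/(τ₀+τ_data), with τ₀=1/σ₀² and τ_data=n/σ².
Here τ₀ = 1/61.2 = 0.016340 and τ_data = 21/83.6 = 0.251196, so τ_n = 0.267536.
Rearranging for μ₀: μ₀ = (μ_n·τ_n − τ_data·x̄)/τ₀ = (48.3129·0.267536 − 0.251196·49.4) / 0.016340 = 0.516358/0.016340 ≈ 31.6.

μ₀ = 31.6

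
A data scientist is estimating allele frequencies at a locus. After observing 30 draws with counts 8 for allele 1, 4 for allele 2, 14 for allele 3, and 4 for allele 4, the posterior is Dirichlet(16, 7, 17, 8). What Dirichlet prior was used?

Dirichlet(8, 3, 3, 4)

For a Dirichlet(α) prior with multinomial counts c, the posterior is Dirichlet(α + c) componentwise.
Subtract each count from the matching posterior parameter: 16−8=8, 7−4=3, 17−14=3, 8−4=4.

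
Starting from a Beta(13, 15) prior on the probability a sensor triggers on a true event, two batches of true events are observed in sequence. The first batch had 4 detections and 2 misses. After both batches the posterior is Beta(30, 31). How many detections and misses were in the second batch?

13 detections and 14 misses

Sequential conjugate updates are equivalent to a single update on the pooled data, so total successes = posterior α − prior α and total failures = posterior β − prior β.
Total across both batches: 30−13=17 detections, 31−15=16 misses.
Subtract the first batch: 17−4=13 detections and 16−2=14 misses.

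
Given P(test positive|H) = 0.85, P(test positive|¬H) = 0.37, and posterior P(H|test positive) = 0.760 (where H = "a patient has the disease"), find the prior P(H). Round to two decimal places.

In odds form, posterior odds = prior odds × likelihood ratio, so prior odds = posterior odds ÷ LR.
Posterior odds = 0.760/(1−0.760) = 3.1667. LR = 0.85/0.37 = 2.2973.
Prior odds = 3.1667/2.2973 = 1.3784, so P(H) = 1.3784/(1+1.3784) ≈ 0.58.

P(H) = 0.58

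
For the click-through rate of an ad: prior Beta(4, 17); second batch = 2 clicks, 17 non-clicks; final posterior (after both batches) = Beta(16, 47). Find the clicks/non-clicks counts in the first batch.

10 clicks and 13 non-clicks

Because Beta–binomial updating is additive in the counts, the combined data contributed (α_post−α_prior, β_post−β_prior) successes and failures.
Total across both batches: 16−4=12 clicks, 47−17=30 non-clicks.
Subtract the second batch: 12−2=10 clicks and 30−17=13 non-clicks.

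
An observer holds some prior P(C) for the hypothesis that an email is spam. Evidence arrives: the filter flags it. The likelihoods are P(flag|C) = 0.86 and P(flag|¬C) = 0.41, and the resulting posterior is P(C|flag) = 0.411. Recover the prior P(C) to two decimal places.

P(C) = 0.25

In odds form, posterior odds = prior odds × likelihood ratio, so prior odds = posterior odds ÷ LR.
Posterior odds = 0.411/(1−0.411) = 0.6978. LR = 0.86/0.41 = 2.0976.
Prior odds = 0.6978/2.0976 = 0.3327, so P(C) = 0.3327/(1+0.3327) ≈ 0.25.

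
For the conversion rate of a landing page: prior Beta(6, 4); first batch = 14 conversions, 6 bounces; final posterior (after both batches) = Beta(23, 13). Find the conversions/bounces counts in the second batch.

3 conversions and 3 bounces

Because Beta–binomial updating is additive in the counts, the combined data contributed (α_post−α_prior, β_post−β_prior) successes and failures.
Total across both batches: 23−6=17 conversions, 13−4=9 bounces.
Subtract the first batch: 17−14=3 conversions and 9−6=3 bounces.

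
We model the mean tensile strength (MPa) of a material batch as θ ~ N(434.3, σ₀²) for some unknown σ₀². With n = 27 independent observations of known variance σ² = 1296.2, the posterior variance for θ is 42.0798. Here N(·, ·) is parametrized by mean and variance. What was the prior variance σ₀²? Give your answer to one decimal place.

σ₀² = 340.8

For the Normal–Normal model with known σ², precisions add: τ_n = τ₀ + n/σ².
So 1/σ₀² = 1/42.0798 − 27/1296.2 = 0.023764 − 0.020830 = 0.002934.
Hence σ₀² = 1/0.002934 ≈ 340.8.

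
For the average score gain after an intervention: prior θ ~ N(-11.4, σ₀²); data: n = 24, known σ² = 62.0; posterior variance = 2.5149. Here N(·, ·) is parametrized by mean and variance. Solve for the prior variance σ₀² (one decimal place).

σ₀² = 94.9

Posterior precision equals prior precision plus data precision: 1/σ_n² = 1/σ₀² + n/σ².
So 1/σ₀² = 1/2.5149 − 24/62.0 = 0.397630 − 0.387097 = 0.010533.
Hence σ₀² = 1/0.010533 ≈ 94.9.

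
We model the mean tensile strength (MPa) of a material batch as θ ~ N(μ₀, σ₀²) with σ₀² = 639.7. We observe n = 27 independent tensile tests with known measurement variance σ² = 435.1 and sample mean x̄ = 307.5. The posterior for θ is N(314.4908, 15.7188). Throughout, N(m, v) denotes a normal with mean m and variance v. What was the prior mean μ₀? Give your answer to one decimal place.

With known observation variance, the Normal–Normal posterior has precision τ_n = τ₀ + n/σ² and mean μ_n = (τ₀μ₀ + (n/σ²)x̄)/τ_n.
Here τ₀ = 1/639.7 = 0.001563 and τ_data = 27/435.1 = 0.062055, so τ_n = 0.063618.
Rearranging for μ₀: μ₀ = (μ_n·τ_n − τ_data·x̄)/τ₀ = (314.4908·0.063618 − 0.062055·307.5) / 0.001563 = 0.925363/0.001563 ≈ 592.0.

μ₀ = 592.0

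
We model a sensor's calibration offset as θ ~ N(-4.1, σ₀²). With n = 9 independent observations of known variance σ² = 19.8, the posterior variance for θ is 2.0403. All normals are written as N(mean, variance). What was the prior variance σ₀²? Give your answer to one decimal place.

Posterior precision equals prior precision plus data precision: 1/σ_n² = 1/σ₀² + n/σ².
So 1/σ₀² = 1/2.0403 − 9/19.8 = 0.490124 − 0.454545 = 0.035579.
Hence σ₀² = 1/0.035579 ≈ 28.1.

σ₀² = 28.1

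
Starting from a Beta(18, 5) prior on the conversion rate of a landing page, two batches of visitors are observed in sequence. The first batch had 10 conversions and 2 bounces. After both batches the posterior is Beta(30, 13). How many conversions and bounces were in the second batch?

Sequential conjugate updates are equivalent to a single update on the pooled data, so total successes = posterior α − prior α and total failures = posterior β − prior β.
Total across both batches: 30−18=12 conversions, 13−5=8 bounces.
Subtract the first batch: 12−10=2 conversions and 8−2=6 bounces.

2 conversions and 6 bounces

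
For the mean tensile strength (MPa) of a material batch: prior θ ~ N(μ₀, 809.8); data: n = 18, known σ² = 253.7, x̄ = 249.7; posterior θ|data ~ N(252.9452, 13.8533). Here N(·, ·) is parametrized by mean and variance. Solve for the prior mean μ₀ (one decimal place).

With known observation variance, the Normal–Normal posterior has precision τ_n = τ₀ + n/σ² and mean μ_n = (τ₀μ₀ + (n/σ²)x̄)/τ_n.
Here τ₀ = 1/809.8 = 0.001235 and τ_data = 18/253.7 = 0.070950, so τ_n = 0.072185.
Rearranging for μ₀: μ₀ = (μ_n·τ_n − τ_data·x̄)/τ₀ = (252.9452·0.072185 − 0.070950·249.7) / 0.001235 = 0.542634/0.001235 ≈ 439.4.

μ₀ = 439.4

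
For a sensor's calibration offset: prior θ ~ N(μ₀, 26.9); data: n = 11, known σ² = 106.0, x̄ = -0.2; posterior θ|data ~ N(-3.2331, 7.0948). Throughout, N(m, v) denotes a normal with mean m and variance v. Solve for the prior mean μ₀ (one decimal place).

μ₀ = -11.7

With known observation variance, the Normal–Normal posterior has precision τ_n = τ₀ + n/σ² and mean μ_n = (τ₀μ₀ + (n/σ²)x̄)/τ_n.
Here τ₀ = 1/26.9 = 0.037175 and τ_data = 11/106.0 = 0.103774, so τ_n = 0.140949.
Rearranging for μ₀: μ₀ = (μ_n·τ_n − τ_data·x̄)/τ₀ = (-3.2331·0.140949 − 0.103774·-0.2) / 0.037175 = -0.434947/0.037175 ≈ -11.7.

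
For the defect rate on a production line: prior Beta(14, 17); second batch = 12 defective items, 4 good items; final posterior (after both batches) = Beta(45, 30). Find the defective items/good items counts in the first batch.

Because Beta–binomial updating is additive in the counts, the combined data contributed (α_post−α_prior, β_post−β_prior) successes and failures.
Total across both batches: 45−14=31 defective items, 30−17=13 good items.
Subtract the second batch: 31−12=19 defective items and 13−4=9 good items.

19 defective items and 9 good items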